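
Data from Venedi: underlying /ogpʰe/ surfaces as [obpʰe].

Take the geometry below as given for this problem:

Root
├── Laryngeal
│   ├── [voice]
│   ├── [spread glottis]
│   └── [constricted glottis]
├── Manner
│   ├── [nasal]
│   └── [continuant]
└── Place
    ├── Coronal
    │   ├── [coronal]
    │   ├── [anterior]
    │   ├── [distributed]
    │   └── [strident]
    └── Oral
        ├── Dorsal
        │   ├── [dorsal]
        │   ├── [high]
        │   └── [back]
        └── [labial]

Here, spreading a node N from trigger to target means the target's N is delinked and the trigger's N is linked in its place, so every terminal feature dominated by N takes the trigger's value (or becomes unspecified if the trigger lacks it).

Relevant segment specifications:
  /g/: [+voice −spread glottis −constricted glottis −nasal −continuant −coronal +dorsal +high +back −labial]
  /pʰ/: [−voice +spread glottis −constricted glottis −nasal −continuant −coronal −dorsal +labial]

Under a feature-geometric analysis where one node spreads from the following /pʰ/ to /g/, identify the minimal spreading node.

Comparing /g/ with its surface form [b], the features that change are [labial], [dorsal], [high], [back].
Tracing each changed feature up the tree, the paths first meet at Oral; any lower node misses at least one of them.
Spreading Oral from /pʰ/ overwrites each of those terminals with /pʰ/'s values, yielding exactly [b].
[voice], [spread glottis] stay as in /g/ although /pʰ/ differs there, so no node dominating them spread; among the remaining candidates Oral is the lowest that derives the output.

Oral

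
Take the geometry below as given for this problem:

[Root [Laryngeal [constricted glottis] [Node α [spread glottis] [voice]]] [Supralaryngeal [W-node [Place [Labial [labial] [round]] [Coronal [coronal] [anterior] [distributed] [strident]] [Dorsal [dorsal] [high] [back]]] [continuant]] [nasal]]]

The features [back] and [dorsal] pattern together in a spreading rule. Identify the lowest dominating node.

[back]: Root / Supralaryngeal / W-node / Place / Dorsal / [back].
[dorsal]: Root / Supralaryngeal / W-node / Place / Dorsal / [dorsal].
Dorsal is the lowest common ancestor — every listed feature sits under it, and no single subconstituent of Dorsal covers them all.

Dorsal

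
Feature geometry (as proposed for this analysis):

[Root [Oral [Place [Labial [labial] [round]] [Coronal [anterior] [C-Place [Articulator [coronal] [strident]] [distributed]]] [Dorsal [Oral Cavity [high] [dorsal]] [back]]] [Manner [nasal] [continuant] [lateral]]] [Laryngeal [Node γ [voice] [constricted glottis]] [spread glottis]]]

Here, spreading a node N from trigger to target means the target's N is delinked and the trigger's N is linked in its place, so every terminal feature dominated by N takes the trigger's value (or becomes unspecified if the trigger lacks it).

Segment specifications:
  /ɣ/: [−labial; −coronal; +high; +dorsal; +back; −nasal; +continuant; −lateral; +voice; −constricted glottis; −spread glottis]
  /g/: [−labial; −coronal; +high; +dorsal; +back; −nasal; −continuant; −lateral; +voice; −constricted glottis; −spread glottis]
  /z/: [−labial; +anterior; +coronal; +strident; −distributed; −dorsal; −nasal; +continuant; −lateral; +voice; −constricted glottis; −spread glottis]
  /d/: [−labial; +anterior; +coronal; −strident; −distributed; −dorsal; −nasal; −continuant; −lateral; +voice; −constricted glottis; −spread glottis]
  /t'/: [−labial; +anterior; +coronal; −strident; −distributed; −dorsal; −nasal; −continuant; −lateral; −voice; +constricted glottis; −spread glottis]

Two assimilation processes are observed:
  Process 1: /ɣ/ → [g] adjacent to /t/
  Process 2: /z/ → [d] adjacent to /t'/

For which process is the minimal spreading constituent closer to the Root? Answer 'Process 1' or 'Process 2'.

Process 1: the feature that changes is [continuant]; the minimal node is [continuant] (depth 3).
Process 2 alters [continuant], [strident]; the lowest common ancestor is Oral (depth 1 from Root).
Oral is closer to Root than [continuant], so Process 2 spreads the higher node.

Process 2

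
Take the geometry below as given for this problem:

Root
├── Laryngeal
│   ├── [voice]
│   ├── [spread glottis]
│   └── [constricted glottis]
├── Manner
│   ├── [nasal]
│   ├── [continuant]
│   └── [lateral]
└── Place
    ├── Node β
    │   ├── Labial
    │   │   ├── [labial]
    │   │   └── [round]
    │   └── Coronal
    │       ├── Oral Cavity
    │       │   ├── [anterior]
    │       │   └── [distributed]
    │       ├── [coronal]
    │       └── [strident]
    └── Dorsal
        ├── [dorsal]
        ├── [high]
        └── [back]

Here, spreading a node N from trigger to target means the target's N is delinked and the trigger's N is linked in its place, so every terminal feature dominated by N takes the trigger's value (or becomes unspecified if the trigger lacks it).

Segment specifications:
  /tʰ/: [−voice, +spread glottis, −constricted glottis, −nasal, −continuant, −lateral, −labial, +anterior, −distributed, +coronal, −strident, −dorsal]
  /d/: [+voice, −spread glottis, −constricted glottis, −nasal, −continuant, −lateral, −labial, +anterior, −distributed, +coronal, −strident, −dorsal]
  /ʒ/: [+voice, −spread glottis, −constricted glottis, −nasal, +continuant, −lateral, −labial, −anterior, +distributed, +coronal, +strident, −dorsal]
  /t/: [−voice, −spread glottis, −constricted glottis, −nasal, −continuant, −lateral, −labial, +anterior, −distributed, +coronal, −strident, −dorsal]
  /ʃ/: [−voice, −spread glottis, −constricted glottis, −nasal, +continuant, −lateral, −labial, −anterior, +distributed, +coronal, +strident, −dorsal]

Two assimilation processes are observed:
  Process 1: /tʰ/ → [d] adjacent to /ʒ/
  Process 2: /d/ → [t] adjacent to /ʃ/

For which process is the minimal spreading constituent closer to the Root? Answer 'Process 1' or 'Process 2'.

In Process 1, [voice], [spread glottis] change, so the minimal spreading node is Laryngeal at depth 1.
Process 2 alters [voice]; the lowest dominating node is [voice] (depth 2 from Root).
Laryngeal (depth 1) sits above [voice] (depth 2), making Process 1 the one with the higher spreading node.

Process 1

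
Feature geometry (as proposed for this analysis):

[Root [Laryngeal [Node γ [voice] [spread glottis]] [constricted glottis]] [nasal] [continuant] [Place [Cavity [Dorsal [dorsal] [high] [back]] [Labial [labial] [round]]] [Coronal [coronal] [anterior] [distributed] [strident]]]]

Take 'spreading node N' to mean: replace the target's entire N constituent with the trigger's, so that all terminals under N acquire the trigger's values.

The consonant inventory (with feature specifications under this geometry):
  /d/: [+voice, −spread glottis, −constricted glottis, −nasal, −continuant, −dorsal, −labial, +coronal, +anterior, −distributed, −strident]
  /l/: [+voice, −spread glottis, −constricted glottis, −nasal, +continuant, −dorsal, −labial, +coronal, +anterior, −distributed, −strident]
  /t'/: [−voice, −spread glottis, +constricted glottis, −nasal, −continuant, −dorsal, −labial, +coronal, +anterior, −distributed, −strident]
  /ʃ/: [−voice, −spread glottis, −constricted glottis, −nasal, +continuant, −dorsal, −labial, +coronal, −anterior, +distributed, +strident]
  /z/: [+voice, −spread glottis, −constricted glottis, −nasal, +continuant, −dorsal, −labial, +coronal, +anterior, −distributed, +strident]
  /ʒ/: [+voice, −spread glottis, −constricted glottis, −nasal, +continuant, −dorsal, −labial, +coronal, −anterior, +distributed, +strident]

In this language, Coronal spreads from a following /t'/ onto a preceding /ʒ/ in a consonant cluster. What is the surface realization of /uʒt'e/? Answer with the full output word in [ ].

[ult'e]

The Coronal node dominates the terminals [coronal], [anterior], [distributed], [strident].
Spreading Coronal from /t'/ onto /ʒ/ replaces those values with /t'/'s: [+coronal], [+anterior], [−distributed], [−strident]. Features outside Coronal ([voice], [spread glottis], [constricted glottis], …) stay as in /ʒ/.
This feature bundle is that of [l], so /uʒt'e/ surfaces as [ult'e].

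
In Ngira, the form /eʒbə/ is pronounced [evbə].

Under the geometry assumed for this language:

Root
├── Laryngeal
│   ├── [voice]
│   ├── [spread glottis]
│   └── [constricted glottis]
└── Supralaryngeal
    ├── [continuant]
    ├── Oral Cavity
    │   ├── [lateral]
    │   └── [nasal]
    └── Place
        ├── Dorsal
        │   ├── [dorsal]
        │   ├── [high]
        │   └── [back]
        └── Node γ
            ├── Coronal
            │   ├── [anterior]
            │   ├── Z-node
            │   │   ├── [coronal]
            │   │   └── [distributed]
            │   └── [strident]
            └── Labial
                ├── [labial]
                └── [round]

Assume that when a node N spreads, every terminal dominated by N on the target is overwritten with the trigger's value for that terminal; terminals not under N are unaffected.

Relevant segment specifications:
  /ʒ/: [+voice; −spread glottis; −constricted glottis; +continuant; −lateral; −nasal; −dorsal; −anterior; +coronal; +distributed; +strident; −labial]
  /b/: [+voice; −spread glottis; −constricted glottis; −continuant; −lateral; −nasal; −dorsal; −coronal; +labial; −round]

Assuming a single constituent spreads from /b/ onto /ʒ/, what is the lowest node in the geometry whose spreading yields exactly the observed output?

Node γ

Feature comparison: [labial], [round], [coronal], [anterior], [distributed], [strident] differ between /ʒ/ and [v]; the remaining terminals match.
Tracing each changed feature up the tree, the paths first meet at Node γ; any lower node misses at least one of them.
Delinking /ʒ/'s Node γ and associating /b/'s Node γ gives precisely the feature bundle of [v].
[continuant], a feature on which the two segments disagree outside Node γ, is unchanged — nothing dominating it spread, and Node γ is the minimal sufficient constituent.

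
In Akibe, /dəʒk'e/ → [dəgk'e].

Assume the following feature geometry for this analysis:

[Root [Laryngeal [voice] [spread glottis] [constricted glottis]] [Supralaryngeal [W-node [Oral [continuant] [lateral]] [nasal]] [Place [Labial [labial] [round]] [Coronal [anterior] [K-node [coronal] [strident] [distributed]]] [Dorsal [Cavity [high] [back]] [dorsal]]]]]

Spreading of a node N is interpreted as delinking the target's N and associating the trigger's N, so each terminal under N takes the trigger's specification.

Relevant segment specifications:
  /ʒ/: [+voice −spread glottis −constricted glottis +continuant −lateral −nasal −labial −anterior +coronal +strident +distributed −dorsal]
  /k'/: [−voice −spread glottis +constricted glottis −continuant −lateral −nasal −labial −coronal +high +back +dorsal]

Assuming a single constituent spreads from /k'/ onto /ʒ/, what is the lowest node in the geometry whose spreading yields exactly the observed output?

/ʒ/ and [g] differ in [continuant], [coronal], [anterior], [distributed], [strident], [dorsal], [high], [back]; every other specified feature is identical.
The smallest constituent containing every changed terminal is Supralaryngeal — each of its daughters lacks at least one of the affected features.
If Supralaryngeal spreads, every terminal under it takes /k'/'s value, producing [g] as observed.
[constricted glottis], [voice] — on which /k'/ differs from /ʒ/ — are unchanged, so Root cannot have spread; the constituent is no larger than Supralaryngeal.

Supralaryngeal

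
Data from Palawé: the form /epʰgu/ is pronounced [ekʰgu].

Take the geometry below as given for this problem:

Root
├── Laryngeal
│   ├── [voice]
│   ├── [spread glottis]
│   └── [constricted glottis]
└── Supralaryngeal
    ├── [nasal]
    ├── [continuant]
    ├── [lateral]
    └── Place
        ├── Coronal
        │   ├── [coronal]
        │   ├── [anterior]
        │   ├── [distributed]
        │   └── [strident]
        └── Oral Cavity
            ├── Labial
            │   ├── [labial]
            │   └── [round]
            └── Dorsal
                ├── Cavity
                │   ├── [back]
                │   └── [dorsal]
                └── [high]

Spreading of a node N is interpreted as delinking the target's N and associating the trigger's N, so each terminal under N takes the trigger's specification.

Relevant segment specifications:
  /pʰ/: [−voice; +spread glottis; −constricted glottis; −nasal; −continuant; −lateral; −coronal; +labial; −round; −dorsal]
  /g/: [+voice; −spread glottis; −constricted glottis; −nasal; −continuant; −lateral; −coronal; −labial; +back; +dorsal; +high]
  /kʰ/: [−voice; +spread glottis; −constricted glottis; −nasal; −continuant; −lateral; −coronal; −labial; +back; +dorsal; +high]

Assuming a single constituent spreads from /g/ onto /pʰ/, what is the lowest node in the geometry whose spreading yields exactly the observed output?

Oral Cavity

Feature comparison: [labial], [round], [dorsal], [high], [back] differ between /pʰ/ and [kʰ]; the remaining terminals match.
The smallest constituent containing every changed terminal is Oral Cavity — each of its daughters lacks at least one of the affected features.
If Oral Cavity spreads, every terminal under it takes /g/'s value, producing [kʰ] as observed.
[spread glottis], [voice] stay as in /pʰ/ although /g/ differs there, so no node dominating them spread; among the remaining candidates Oral Cavity is the lowest that derives the output.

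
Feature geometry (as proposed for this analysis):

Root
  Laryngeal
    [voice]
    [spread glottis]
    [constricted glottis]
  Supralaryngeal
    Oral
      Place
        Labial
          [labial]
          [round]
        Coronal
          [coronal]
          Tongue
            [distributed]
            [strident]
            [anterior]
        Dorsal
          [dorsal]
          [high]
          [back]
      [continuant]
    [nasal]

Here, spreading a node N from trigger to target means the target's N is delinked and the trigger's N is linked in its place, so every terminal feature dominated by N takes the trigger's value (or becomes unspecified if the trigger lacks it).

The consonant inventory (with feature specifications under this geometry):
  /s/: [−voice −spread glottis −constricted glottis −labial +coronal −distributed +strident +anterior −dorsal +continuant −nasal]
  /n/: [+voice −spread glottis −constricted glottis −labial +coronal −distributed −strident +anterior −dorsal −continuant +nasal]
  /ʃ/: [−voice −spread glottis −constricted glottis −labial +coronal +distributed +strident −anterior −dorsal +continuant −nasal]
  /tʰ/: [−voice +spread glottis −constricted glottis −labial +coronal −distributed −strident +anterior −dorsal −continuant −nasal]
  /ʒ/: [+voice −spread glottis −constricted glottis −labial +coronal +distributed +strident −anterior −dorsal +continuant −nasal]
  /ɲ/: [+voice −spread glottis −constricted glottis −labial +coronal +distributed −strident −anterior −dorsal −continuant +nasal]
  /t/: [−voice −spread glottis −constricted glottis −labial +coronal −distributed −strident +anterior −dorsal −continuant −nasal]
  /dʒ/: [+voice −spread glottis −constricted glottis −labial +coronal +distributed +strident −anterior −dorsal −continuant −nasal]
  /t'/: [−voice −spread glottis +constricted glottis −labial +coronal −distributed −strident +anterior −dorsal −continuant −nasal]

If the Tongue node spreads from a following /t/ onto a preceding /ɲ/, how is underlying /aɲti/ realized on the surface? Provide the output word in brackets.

The Tongue node dominates the terminals [distributed], [strident], [anterior].
After delinking /ɲ/'s Tongue and linking /t/'s, the affected terminals become [−distributed], [−strident], [+anterior]; [voice], [spread glottis], [constricted glottis], … (outside Tongue) are retained from /ɲ/.
Among the inventory, only /n/ has exactly this specification, giving the surface form [anti].

[anti]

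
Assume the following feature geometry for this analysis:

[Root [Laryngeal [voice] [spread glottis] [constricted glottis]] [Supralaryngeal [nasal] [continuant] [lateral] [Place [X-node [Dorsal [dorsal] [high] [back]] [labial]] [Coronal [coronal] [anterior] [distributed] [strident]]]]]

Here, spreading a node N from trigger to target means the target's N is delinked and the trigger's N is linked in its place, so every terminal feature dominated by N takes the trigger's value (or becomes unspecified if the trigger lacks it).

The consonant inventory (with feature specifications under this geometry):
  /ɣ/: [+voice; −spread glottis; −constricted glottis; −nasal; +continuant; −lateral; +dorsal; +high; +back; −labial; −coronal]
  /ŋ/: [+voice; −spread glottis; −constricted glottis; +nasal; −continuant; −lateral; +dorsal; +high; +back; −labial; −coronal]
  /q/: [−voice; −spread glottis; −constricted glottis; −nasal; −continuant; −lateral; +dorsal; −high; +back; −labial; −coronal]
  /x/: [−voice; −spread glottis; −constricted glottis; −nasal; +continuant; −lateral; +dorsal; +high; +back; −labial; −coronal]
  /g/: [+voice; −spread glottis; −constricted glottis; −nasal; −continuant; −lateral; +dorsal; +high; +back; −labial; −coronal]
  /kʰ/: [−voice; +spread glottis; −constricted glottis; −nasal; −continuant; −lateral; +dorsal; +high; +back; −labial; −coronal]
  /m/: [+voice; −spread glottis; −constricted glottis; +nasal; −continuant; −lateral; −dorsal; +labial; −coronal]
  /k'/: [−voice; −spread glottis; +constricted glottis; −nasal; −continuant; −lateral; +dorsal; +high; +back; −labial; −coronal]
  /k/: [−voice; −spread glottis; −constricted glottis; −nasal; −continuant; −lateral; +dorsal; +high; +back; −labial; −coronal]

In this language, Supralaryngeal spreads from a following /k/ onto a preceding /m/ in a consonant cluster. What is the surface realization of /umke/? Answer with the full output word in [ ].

Terminals under Supralaryngeal in this geometry: [nasal], [continuant], [lateral], [dorsal], [high], [back], [labial], [coronal], [anterior], [distributed], [strident].
The target acquires /k/'s values for everything under Supralaryngeal — [−nasal], [−continuant], [−lateral], [+dorsal], [+high], [+back], [−labial], [−coronal] — while keeping its own [voice], [spread glottis], [constricted glottis].
This feature bundle is that of [g], so /umke/ surfaces as [ugke].

[ugke]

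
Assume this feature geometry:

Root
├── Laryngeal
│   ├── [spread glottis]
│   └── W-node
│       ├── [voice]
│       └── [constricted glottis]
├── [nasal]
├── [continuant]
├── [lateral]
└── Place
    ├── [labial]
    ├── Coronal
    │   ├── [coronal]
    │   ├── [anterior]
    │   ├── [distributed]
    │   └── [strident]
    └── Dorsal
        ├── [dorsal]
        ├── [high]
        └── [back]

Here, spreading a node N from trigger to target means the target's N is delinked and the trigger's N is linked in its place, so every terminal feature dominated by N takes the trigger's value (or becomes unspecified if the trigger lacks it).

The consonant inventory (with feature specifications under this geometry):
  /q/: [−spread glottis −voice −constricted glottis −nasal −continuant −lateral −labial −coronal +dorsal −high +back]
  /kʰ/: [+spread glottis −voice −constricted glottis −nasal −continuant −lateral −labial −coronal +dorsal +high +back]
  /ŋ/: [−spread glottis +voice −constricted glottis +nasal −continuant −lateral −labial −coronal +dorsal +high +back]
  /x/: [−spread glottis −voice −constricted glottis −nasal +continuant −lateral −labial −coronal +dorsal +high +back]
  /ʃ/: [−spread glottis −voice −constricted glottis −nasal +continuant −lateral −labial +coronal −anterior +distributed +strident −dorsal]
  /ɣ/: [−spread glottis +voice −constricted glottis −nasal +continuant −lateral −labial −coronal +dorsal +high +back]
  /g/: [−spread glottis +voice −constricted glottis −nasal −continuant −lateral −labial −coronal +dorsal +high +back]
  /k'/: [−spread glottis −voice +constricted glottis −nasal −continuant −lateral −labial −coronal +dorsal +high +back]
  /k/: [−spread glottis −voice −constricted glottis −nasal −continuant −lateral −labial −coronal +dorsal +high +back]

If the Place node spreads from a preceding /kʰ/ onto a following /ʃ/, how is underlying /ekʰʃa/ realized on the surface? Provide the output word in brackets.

[ekʰxa]

Place immediately or transitively dominates [labial], [coronal], [anterior], [distributed], [strident], [dorsal], [high], [back].
After delinking /ʃ/'s Place and linking /kʰ/'s, the affected terminals become [−labial], [−coronal], [+dorsal], [+high], [+back]; [spread glottis], [voice], [constricted glottis], … (outside Place) are retained from /ʃ/.
This feature bundle is that of [x], so /ekʰʃa/ surfaces as [ekʰxa].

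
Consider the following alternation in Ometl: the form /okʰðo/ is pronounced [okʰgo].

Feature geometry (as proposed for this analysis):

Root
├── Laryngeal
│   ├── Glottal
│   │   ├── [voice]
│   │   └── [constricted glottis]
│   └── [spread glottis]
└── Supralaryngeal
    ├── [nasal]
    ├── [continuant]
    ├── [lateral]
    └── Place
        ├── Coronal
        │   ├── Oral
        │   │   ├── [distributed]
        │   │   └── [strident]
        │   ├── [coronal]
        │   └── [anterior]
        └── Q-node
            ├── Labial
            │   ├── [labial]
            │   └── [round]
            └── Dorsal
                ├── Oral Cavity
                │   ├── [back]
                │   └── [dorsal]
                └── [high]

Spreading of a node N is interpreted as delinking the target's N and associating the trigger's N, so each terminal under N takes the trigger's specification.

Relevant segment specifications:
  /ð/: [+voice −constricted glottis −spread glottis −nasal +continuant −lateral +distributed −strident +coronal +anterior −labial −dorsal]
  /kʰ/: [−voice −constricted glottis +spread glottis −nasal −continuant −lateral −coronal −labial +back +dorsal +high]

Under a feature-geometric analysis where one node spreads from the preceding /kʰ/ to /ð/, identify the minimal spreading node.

/ð/ and [g] differ in [continuant], [coronal], [anterior], [distributed], [strident], [dorsal], [high], [back]; every other specified feature is identical.
Tracing each changed feature up the tree, the paths first meet at Supralaryngeal; any lower node misses at least one of them.
Spreading Supralaryngeal from /kʰ/ overwrites each of those terminals with /kʰ/'s values, yielding exactly [g].
Had Root spread, [spread glottis], [voice] would have taken /kʰ/'s values; they stay as in /ð/, confirming the spreading constituent is exactly Supralaryngeal.

Supralaryngeal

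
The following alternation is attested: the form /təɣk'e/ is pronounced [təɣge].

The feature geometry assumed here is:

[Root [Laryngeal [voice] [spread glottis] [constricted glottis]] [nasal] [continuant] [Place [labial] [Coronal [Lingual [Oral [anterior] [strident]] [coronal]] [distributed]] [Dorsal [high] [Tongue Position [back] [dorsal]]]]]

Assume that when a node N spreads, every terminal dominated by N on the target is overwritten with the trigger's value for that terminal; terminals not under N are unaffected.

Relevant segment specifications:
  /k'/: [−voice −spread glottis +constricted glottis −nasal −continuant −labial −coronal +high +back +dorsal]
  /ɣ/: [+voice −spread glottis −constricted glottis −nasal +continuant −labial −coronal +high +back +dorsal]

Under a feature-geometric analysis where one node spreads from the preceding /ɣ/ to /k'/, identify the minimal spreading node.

Laryngeal

/k'/ and [g] differ in [voice], [constricted glottis]; every other specified feature is identical.
Tracing each changed feature up the tree, the paths first meet at Laryngeal; any lower node misses at least one of them.
If Laryngeal spreads, every terminal under it takes /ɣ/'s value, producing [g] as observed.
[continuant] — on which /ɣ/ differs from /k'/ — is unchanged, so Root cannot have spread; the constituent is no larger than Laryngeal.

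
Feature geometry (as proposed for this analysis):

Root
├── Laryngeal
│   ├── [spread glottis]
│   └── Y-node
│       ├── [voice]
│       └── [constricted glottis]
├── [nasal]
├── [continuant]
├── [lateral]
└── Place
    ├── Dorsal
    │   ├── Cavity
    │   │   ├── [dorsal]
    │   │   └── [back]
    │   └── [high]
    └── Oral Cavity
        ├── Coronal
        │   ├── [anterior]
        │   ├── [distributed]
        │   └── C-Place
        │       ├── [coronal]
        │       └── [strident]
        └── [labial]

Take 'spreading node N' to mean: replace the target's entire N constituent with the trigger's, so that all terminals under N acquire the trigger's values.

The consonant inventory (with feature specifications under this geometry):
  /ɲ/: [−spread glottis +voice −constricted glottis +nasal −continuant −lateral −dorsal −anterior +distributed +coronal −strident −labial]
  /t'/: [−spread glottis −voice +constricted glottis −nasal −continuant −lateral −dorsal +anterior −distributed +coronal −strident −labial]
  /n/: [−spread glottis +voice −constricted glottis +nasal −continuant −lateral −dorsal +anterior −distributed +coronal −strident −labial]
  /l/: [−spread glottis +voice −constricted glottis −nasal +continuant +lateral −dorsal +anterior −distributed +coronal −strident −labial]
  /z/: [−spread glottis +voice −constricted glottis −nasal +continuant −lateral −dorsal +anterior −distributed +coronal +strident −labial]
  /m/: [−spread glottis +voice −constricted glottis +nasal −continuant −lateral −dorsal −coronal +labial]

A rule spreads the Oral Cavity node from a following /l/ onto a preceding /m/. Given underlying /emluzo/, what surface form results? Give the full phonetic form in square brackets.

[enluzo]

Oral Cavity immediately or transitively dominates [anterior], [distributed], [coronal], [strident], [labial].
The target acquires /l/'s values for everything under Oral Cavity — [+anterior], [−distributed], [+coronal], [−strident], [−labial] — while keeping its own [spread glottis], [voice], [constricted glottis], ….
Among the inventory, only /n/ has exactly this specification, giving the surface form [enluzo].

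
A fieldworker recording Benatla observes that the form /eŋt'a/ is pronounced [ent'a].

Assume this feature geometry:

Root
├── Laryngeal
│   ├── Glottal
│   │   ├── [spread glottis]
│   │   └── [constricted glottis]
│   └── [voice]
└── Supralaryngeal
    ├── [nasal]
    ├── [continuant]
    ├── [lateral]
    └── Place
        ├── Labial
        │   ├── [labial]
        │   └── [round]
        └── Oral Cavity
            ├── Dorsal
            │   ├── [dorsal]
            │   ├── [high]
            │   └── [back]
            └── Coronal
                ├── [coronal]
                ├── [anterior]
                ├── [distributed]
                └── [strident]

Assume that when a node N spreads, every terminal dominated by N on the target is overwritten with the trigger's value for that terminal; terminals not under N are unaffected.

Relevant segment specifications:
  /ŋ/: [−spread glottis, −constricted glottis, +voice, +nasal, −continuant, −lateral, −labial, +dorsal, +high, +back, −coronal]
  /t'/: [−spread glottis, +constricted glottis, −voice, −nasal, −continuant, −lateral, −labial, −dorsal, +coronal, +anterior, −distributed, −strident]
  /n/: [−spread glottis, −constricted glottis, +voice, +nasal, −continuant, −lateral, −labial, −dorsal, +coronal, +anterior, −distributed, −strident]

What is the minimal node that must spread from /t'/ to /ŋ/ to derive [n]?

Oral Cavity

The alternation /ŋ/ → [n] changes [coronal], [anterior], [distributed], [strident], [dorsal], [high], [back] and nothing else.
These terminals are all dominated by Oral Cavity, and no proper subconstituent of Oral Cavity covers them all; Oral Cavity is their lowest common ancestor.
If Oral Cavity spreads, every terminal under it takes /t'/'s value, producing [n] as observed.
[nasal], [constricted glottis] stay as in /ŋ/ although /t'/ differs there, so no node dominating them spread; among the remaining candidates Oral Cavity is the lowest that derives the output.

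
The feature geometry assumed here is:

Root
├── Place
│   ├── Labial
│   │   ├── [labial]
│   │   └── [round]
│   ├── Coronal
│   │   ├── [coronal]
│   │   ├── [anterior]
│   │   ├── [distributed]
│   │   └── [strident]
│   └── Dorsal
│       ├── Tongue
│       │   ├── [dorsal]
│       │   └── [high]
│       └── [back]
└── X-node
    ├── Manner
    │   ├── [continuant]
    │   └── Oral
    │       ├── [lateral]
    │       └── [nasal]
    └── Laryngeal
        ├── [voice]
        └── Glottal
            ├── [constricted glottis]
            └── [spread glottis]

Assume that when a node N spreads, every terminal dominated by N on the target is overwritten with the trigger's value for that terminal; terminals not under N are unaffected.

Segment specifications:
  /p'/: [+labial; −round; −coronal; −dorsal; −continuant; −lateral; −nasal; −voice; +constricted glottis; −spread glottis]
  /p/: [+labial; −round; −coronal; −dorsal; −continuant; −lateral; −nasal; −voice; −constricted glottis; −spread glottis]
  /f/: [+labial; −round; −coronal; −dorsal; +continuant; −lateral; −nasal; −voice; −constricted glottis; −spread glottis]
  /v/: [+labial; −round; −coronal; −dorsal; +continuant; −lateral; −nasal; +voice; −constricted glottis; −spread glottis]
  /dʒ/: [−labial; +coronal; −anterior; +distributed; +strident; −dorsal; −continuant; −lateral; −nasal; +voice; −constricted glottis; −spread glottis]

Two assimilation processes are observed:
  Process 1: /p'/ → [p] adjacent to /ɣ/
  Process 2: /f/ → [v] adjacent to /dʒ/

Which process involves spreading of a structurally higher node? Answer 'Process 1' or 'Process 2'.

Process 2

In Process 1, [constricted glottis] changes, so the minimal spreading node is [constricted glottis] at depth 4.
In Process 2, [voice] changes, so the minimal spreading node is [voice] at depth 3.
Depth 3 < depth 4; Process 2 involves the structurally higher constituent [voice].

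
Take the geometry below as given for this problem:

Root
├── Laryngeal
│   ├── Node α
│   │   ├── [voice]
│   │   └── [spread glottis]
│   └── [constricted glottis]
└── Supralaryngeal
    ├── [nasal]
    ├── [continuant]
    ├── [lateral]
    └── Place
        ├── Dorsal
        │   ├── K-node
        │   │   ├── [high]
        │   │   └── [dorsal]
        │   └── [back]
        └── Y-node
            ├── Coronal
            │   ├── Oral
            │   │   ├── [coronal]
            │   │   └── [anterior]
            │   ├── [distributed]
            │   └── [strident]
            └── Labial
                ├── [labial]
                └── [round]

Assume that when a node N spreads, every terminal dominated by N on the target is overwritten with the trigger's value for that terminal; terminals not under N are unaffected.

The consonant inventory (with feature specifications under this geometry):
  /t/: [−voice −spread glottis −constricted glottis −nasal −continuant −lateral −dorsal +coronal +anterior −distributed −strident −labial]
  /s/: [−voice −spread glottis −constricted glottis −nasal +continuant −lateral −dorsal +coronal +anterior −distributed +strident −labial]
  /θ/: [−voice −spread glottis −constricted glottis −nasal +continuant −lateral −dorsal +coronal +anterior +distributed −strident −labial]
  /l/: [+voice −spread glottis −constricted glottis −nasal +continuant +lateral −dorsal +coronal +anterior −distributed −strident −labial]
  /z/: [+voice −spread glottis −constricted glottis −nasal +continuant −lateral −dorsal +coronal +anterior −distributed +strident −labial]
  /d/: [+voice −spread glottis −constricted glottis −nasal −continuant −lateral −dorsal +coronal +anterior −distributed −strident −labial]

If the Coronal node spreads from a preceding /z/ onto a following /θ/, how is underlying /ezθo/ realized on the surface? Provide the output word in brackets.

[ezso]

Coronal immediately or transitively dominates [coronal], [anterior], [distributed], [strident].
After delinking /θ/'s Coronal and linking /z/'s, the affected terminals become [+coronal], [+anterior], [−distributed], [+strident]; [voice], [spread glottis], [constricted glottis], … (outside Coronal) are retained from /θ/.
This feature bundle is that of [s], so /ezθo/ surfaces as [ezso].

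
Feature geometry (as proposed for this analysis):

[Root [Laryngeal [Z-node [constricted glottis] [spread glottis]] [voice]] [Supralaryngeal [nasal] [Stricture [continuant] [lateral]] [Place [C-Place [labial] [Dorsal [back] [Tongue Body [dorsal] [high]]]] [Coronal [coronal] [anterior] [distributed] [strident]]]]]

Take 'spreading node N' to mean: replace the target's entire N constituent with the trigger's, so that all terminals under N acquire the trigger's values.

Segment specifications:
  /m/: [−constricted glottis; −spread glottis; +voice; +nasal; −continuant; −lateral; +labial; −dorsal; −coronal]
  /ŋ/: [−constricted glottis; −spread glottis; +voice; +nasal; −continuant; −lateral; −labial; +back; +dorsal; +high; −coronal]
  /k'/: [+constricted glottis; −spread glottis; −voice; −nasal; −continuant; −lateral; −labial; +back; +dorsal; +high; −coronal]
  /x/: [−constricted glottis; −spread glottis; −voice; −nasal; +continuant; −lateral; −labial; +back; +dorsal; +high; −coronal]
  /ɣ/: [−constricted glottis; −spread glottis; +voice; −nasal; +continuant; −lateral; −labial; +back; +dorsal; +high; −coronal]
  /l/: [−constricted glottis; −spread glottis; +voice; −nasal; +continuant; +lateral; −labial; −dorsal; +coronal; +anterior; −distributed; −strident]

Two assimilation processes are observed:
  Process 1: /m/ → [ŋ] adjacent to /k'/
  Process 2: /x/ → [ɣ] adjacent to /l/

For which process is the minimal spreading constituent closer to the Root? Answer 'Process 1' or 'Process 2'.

In Process 1, [labial], [dorsal], [high], [back] change, so the minimal spreading node is C-Place at depth 3.
Process 2 alters [voice]; the lowest dominating node is [voice] (depth 2 from Root).
Depth 2 < depth 3; Process 2 involves the structurally higher constituent [voice].

Process 2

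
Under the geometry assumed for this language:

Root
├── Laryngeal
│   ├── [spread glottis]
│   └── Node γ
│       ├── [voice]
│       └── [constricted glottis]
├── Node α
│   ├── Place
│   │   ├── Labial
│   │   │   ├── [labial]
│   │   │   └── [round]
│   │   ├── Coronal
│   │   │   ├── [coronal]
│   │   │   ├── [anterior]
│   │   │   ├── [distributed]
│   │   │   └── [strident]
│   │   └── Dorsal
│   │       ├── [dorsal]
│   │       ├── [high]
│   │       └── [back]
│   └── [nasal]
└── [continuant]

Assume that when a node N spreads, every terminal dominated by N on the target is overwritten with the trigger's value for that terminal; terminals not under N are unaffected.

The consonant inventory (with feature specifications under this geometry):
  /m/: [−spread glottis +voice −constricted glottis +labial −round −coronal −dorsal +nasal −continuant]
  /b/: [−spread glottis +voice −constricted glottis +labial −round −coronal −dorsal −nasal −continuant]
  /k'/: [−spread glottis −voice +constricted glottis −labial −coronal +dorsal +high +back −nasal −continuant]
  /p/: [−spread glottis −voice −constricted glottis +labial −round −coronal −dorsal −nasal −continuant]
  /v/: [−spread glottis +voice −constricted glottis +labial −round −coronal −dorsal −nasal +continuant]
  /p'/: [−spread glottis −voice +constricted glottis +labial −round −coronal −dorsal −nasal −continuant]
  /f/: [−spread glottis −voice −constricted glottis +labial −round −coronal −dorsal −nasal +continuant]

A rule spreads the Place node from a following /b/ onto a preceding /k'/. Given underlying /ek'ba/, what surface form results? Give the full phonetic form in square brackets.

Terminals under Place in this geometry: [labial], [round], [coronal], [anterior], [distributed], [strident], [dorsal], [high], [back].
Spreading Place from /b/ onto /k'/ replaces those values with /b/'s: [+labial], [−round], [−coronal], [−dorsal]. Features outside Place ([spread glottis], [voice], [constricted glottis], …) stay as in /k'/.
The resulting bundle matches /p'/ in the inventory; substituting it for /k'/ gives [ep'ba].

[ep'ba]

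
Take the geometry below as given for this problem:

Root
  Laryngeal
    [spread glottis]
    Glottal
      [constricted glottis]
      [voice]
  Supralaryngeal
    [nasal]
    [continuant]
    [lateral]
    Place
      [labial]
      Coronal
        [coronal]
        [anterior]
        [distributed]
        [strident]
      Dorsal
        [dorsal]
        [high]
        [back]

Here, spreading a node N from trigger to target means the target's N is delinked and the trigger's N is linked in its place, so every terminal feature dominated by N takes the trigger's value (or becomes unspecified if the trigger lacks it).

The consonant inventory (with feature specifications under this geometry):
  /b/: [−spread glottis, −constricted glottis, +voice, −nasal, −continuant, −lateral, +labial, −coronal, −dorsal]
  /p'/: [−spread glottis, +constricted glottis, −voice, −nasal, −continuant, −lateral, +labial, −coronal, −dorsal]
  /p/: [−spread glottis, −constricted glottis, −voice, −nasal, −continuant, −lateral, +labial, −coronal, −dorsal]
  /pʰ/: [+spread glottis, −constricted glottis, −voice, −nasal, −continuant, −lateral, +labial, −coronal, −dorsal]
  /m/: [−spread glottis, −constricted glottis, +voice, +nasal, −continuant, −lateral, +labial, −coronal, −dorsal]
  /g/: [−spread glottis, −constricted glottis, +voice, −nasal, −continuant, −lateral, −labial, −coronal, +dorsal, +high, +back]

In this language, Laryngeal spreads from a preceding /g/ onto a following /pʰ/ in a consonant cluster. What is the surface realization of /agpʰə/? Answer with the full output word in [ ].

[agbə]

Laryngeal immediately or transitively dominates [spread glottis], [constricted glottis], [voice].
The target acquires /g/'s values for everything under Laryngeal — [−spread glottis], [−constricted glottis], [+voice] — while keeping its own [nasal], [continuant], [lateral], ….
The resulting bundle matches /b/ in the inventory; substituting it for /pʰ/ gives [agbə].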